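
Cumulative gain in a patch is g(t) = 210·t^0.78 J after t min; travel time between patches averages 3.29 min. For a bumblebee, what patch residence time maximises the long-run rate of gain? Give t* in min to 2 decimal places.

By the marginal value theorem, leave when the instantaneous gain rate g'(t) equals the habitat-wide average g(t)/(T + t).
g'(t) = 0.78·210·t^-0.22. Setting 0.78·210·t^-0.22 = 210·t^0.78/(3.29+t) gives 0.78(3.29+t) = t, so 0.22·t = 0.78×3.29.
t* = 0.78×3.29/0.22 = 11.66 min.

11.66 min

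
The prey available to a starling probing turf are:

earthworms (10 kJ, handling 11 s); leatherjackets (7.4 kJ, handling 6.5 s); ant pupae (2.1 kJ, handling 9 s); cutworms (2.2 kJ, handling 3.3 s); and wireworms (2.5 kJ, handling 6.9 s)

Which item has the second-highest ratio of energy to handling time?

Profitability E/h (kJ/s): earthworms = 10/11 = 0.909, leatherjackets = 7.4/6.5 = 1.14, ant pupae = 2.1/9 = 0.233, cutworms = 2.2/3.3 = 0.667, wireworms = 2.5/6.9 = 0.362.
Ranked: leatherjackets > earthworms > cutworms > wireworms > ant pupae.

earthworms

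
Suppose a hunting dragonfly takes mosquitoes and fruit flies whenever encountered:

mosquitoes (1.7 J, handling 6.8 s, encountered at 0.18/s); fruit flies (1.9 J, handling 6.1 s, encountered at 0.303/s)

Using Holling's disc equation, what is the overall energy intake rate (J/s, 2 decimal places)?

Energy encountered per unit search time: 0.18×1.7 + 0.303×1.9 = 0.8817 J/s.
Handling time per unit search time: 0.18×6.8 + 0.303×6.1 = 3.072.
Rate = 0.8817/(1 + 3.072) = 0.2165 J/s.

0.22 J/s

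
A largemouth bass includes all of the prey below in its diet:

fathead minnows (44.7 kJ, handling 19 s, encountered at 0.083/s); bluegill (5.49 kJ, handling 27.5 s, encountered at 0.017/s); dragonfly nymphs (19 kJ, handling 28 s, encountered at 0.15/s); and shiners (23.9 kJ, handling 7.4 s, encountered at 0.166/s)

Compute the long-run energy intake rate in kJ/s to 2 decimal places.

R = Σλ_iE_i / (1 + Σλ_ih_i)
Numerator: 0.083×44.7 + 0.017×5.49 + 0.15×19 + 0.166×23.9 = 10.62
Denominator: 1 + 0.083×19 + 0.017×27.5 + 0.15×28 + 0.166×7.4 = 8.473
R = 10.62/8.473 = 1.254 kJ/s

1.25 kJ/s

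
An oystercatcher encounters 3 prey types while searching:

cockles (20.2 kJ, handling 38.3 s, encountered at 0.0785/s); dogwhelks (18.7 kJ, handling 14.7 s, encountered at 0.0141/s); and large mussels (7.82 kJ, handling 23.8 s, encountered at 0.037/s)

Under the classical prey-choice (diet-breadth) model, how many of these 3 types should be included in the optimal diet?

Rank by E/h (kJ/s): dogwhelks 1.27, cockles 0.527, large mussels 0.329. Include each in turn until the next type's E/h falls below the running intake rate.
Rate on top 1: 0.2184. cockles: 0.527 > 0.2184 → include.
Rate on top 2: 0.4389. large mussels: 0.329 < 0.4389 → exclude; stop.
Optimal diet: dogwhelks, cockles — 2 of 3 types.

2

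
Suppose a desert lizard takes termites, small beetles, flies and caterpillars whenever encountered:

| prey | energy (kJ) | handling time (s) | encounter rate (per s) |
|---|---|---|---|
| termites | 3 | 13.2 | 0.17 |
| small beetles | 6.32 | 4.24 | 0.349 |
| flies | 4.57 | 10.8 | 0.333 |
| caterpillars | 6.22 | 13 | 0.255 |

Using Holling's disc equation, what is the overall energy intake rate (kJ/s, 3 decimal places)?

R = (0.17×3 + 0.349×6.32 + 0.333×4.57 + 0.255×6.22) / (1 + 0.17×13.2 + 0.349×4.24 + 0.333×10.8 + 0.255×13) = 5.824/11.64 = 0.5005 kJ/s.

0.501 kJ/s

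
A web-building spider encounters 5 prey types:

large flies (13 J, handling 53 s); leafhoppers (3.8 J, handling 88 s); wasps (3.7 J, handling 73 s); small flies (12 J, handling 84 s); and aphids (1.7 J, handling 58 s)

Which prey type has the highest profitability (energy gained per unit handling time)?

large flies

In descending order of E/h:
large flies: 13/53 = 0.245 J/s
small flies: 12/84 = 0.143 J/s
wasps: 3.7/73 = 0.0507 J/s
leafhoppers: 3.8/88 = 0.0432 J/s
aphids: 1.7/58 = 0.0293 J/s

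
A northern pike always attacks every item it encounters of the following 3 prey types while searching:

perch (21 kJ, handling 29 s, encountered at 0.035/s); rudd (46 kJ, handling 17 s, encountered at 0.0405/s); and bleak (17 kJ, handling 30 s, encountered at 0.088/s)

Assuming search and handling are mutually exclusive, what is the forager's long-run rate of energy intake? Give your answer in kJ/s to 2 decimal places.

0.77 kJ/s

R = (0.035×21 + 0.0405×46 + 0.088×17) / (1 + 0.035×29 + 0.0405×17 + 0.088×30) = 4.094/5.343 = 0.7662 kJ/s.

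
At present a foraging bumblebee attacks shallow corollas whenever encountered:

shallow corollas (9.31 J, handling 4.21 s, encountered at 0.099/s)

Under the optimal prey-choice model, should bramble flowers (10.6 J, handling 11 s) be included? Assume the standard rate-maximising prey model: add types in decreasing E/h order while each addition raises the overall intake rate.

Yes

Intake rate on the current diet: R = (0.099×9.31) / (1 + 0.099×4.21) = 0.9217/1.417 = 0.6505 J/s.
Profitability of bramble flowers: 10.6/11 = 0.9636 J/s.
0.9636 > 0.6505, so adding bramble flowers raises the average — include it.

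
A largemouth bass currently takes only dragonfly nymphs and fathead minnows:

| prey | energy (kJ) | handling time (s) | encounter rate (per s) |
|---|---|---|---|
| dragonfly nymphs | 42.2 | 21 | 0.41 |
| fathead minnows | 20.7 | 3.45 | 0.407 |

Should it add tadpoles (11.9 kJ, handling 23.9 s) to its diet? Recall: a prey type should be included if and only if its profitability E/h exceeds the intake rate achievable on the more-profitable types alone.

No

On dragonfly nymphs and fathead minnows alone, R = ΣλE/(1+Σλh) = 25.73/11.01 = 2.336 kJ/s.
Profitability of tadpoles: 11.9/23.9 = 0.4979 kJ/s.
0.4979 < 2.336, so adding tadpoles would lower the average — exclude it.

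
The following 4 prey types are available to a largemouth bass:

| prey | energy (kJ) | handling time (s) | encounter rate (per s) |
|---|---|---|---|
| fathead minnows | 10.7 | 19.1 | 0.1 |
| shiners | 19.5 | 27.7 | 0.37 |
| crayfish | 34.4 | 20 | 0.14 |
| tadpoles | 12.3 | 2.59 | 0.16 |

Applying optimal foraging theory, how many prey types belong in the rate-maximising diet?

2

E/h in descending order: tadpoles 4.75, crayfish 1.72, shiners 0.704, fathead minnows 0.56 kJ/s. The optimal diet is the largest prefix of this list for which every included type satisfies E_i/h_i > R on the types above it.
Rate on top 1: 1.391. crayfish: 1.72 > 1.391 → include.
Rate on top 2: 1.61. shiners: 0.704 < 1.61 → exclude; stop.
Optimal diet: tadpoles, crayfish — 2 of 4 types.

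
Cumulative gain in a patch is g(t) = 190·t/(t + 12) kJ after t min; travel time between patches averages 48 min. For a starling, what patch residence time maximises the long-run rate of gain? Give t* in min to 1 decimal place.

24.0 min

Optimal t* satisfies g'(t*) = g(t*)/(T + t*).
g'(t) = 190·12/(t + 12)². Setting 190·12/(t+12)² = 190t/[(t+12)(48+t)] gives 12(48+t) = t(t+12), so t² = 12×48 = 576.
t* = √576 = 24 min.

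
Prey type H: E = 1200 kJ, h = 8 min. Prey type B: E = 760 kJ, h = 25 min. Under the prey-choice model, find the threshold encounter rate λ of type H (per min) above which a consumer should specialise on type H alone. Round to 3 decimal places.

Drop type B once their profitability E₂/h₂ falls below the rate achievable on type H alone: E₂/h₂ = λE₁/(1 + λh₁).
Solve for λ: λE₁h₂ = E₂(1 + λh₁) → λ(E₁h₂ − E₂h₁) = E₂ → λ = E₂/(E₁h₂ − E₂h₁).
λ = 760/(1200×25 − 760×8) = 760/2.392e+04 = 0.03177 per min.

0.032 per min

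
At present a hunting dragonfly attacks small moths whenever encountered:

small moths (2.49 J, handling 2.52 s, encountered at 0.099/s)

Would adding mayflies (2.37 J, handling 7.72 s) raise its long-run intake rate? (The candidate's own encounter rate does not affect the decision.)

Yes

Current rate: (0.099×2.49)/(1 + 0.099×2.52) = 0.1973 J/s.
mayflies: E/h = 2.37/7.72 = 0.307 J/s.
Since 0.307 > R, including mayflies increases the long-run rate.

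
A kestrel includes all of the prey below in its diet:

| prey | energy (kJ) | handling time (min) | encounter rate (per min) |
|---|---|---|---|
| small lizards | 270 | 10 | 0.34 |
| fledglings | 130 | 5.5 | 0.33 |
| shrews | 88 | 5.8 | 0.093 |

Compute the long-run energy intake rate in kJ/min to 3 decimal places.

21.154 kJ/min

R = Σλ_iE_i / (1 + Σλ_ih_i)
Numerator: 0.34×270 + 0.33×130 + 0.093×88 = 142.9
Denominator: 1 + 0.34×10 + 0.33×5.5 + 0.093×5.8 = 6.754
R = 142.9/6.754 = 21.15 kJ/min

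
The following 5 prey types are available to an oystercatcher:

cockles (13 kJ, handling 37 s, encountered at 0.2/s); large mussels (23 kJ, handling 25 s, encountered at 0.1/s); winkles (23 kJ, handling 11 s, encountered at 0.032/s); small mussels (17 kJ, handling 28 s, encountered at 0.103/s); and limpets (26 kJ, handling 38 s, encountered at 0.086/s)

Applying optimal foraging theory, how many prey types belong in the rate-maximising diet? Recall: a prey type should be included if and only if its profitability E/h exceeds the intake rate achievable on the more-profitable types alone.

2

Rank by E/h (kJ/s): winkles 2.09, large mussels 0.92, limpets 0.684, small mussels 0.607, cockles 0.351. Include each in turn until the next type's E/h falls below the running intake rate.
Rate on top 1: 0.5444. large mussels: 0.92 > 0.5444 → include.
Rate on top 2: 0.7882. limpets: 0.684 < 0.7882 → exclude; stop.
Optimal diet: winkles, large mussels — 2 of 5 types.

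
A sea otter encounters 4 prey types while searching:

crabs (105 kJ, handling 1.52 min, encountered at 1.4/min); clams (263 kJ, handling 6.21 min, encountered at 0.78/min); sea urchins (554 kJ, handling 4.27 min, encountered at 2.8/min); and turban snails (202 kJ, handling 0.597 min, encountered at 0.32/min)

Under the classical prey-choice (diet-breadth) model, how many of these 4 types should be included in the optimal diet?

Profitabilities (E/h, kJ/min): turban snails 338, sea urchins 130, crabs 69.1, clams 42.4. Add prey in this order while the next type's profitability exceeds the intake rate on those already taken.
Rate on top 1: 54.27. sea urchins: 130 > 54.27 → include.
Rate on top 2: 122.9. crabs: 69.1 < 122.9 → exclude; stop.
Optimal diet: turban snails, sea urchins — 2 of 4 types.

2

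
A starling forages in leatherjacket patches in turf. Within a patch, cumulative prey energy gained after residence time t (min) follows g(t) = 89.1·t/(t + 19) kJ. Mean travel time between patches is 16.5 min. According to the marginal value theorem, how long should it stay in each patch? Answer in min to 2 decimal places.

Optimal t* satisfies g'(t*) = g(t*)/(T + t*).
g'(t) = 89.1·19/(t + 19)². Setting 89.1·19/(t+19)² = 89.1t/[(t+19)(16.5+t)] gives 19(16.5+t) = t(t+19), so t² = 19×16.5 = 313.5.
t* = √313.5 = 17.71 min.

17.71 min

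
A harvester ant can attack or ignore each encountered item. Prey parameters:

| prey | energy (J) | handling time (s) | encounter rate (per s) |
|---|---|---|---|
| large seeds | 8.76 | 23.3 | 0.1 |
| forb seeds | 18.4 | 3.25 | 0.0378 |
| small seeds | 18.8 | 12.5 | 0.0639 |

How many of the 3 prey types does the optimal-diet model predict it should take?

2

Profitabilities (E/h, J/s): forb seeds 5.66, small seeds 1.5, large seeds 0.376. Add prey in this order while the next type's profitability exceeds the intake rate on those already taken.
Rate on top 1: 0.6194. small seeds: 1.5 > 0.6194 → include.
Rate on top 2: 0.9871. large seeds: 0.376 < 0.9871 → exclude; stop.
Optimal diet: forb seeds, small seeds — 2 of 3 types.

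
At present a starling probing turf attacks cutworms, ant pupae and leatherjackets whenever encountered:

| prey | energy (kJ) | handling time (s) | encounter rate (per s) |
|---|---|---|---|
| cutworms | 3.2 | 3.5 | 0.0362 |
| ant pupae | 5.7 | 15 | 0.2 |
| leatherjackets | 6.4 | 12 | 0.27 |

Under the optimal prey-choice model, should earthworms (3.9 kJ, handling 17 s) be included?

On cutworms, ant pupae and leatherjackets alone, R = ΣλE/(1+Σλh) = 2.984/7.367 = 0.405 kJ/s.
Profitability of earthworms: 3.9/17 = 0.2294 kJ/s.
Since 0.2294 < R, time spent handling earthworms is better spent searching.

No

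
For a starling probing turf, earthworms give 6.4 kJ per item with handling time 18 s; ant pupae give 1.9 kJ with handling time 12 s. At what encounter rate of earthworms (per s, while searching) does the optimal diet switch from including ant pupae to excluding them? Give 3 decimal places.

0.045 per s

At the threshold, the rate on earthworms alone equals the profitability of ant pupae: λ·6.4/(1 + λ·18) = 1.9/12 = 0.1583.
Rearranging, λ(6.4 − 0.1583×18) = 0.1583, so λ = 0.1583/3.55 = 0.0446 per s.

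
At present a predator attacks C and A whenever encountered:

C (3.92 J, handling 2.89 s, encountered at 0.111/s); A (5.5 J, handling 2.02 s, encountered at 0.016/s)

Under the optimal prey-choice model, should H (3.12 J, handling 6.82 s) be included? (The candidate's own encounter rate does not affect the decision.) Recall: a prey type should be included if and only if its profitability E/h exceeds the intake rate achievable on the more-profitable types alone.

Intake rate on the current diet: R = (0.111×3.92 + 0.016×5.5) / (1 + 0.111×2.89 + 0.016×2.02) = 0.5231/1.353 = 0.3866 J/s.
H: E/h = 3.12/6.82 = 0.4575 J/s.
Since 0.4575 > R, including H increases the long-run rate.

Yes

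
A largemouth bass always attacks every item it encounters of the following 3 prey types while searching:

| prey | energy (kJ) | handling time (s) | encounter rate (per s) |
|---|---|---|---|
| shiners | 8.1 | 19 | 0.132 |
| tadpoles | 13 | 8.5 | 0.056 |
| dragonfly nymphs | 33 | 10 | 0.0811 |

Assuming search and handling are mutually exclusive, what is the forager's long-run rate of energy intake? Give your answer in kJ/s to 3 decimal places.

0.933 kJ/s

R = (0.132×8.1 + 0.056×13 + 0.0811×33) / (1 + 0.132×19 + 0.056×8.5 + 0.0811×10) = 4.474/4.795 = 0.933 kJ/s.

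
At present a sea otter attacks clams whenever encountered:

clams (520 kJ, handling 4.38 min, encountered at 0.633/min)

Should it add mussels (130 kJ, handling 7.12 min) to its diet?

No

Current rate: (0.633×520)/(1 + 0.633×4.38) = 87.25 kJ/min.
mussels: E/h = 130/7.12 = 18.26 kJ/min.
18.26 < 87.25, so adding mussels would lower the average — exclude it.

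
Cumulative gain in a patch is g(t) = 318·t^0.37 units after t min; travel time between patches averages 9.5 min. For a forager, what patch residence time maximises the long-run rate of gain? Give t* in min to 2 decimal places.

5.58 min

By the marginal value theorem, leave when the instantaneous gain rate g'(t) equals the habitat-wide average g(t)/(T + t).
g'(t) = 0.37·318·t^-0.63. Setting 0.37·318·t^-0.63 = 318·t^0.37/(9.5+t) gives 0.37(9.5+t) = t, so 0.63·t = 0.37×9.5.
t* = 0.37×9.5/0.63 = 5.579 min.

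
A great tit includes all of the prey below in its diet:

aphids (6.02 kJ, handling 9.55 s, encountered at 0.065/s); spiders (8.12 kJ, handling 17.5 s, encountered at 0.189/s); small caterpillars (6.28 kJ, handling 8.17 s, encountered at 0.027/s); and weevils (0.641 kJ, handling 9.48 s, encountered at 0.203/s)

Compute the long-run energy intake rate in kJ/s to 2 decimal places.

0.31 kJ/s

R = (0.065×6.02 + 0.189×8.12 + 0.027×6.28 + 0.203×0.641) / (1 + 0.065×9.55 + 0.189×17.5 + 0.027×8.17 + 0.203×9.48) = 2.226/7.073 = 0.3147 kJ/s.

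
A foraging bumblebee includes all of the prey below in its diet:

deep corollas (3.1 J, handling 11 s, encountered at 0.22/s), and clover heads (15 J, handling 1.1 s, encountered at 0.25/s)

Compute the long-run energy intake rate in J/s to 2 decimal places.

1.20 J/s

R = (0.22×3.1 + 0.25×15) / (1 + 0.22×11 + 0.25×1.1) = 4.432/3.695 = 1.199 J/s.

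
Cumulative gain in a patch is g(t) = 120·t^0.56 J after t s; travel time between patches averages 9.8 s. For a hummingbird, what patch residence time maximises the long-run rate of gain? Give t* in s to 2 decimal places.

By the marginal value theorem, leave when the instantaneous gain rate g'(t) equals the habitat-wide average g(t)/(T + t).
g'(t) = 0.56·120·t^-0.44. Setting 0.56·120·t^-0.44 = 120·t^0.56/(9.8+t) gives 0.56(9.8+t) = t, so 0.44·t = 0.56×9.8.
t* = 0.56×9.8/0.44 = 12.47 s.

12.47 s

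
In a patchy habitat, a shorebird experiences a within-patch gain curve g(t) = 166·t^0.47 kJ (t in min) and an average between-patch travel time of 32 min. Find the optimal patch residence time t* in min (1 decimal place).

28.4 min

Maximise g(t)/(T+t): set derivative to zero → g'(t)(T+t) = g(t).
g'(t) = 0.47·166·t^-0.53. Setting 0.47·166·t^-0.53 = 166·t^0.47/(32+t) gives 0.47(32+t) = t, so 0.53·t = 0.47×32.
t* = 0.47×32/0.53 = 28.38 min.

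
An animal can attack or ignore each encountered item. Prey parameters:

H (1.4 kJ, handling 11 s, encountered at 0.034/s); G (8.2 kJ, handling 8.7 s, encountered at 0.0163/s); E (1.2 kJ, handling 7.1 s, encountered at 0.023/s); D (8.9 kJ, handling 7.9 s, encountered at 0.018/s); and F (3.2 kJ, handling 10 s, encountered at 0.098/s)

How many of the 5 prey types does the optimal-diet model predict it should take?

Rank by E/h (kJ/s): D 1.13, G 0.943, F 0.32, E 0.169, H 0.127. Include each in turn until the next type's E/h falls below the running intake rate.
Rate on top 1: 0.1403. G: 0.943 > 0.1403 → include.
Rate on top 2: 0.2289. F: 0.32 > 0.2289 → include.
Rate on top 3: 0.2683. E: 0.169 < 0.2683 → exclude; stop.
Optimal diet: D, G, F — 3 of 5 types.

3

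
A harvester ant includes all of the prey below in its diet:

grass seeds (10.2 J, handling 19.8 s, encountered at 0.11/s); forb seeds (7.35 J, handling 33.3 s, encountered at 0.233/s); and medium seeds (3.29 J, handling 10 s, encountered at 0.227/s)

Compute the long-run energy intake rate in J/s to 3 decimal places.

0.271 J/s

R = Σλ_iE_i / (1 + Σλ_ih_i)
Numerator: 0.11×10.2 + 0.233×7.35 + 0.227×3.29 = 3.581
Denominator: 1 + 0.11×19.8 + 0.233×33.3 + 0.227×10 = 13.21
R = 3.581/13.21 = 0.2712 J/s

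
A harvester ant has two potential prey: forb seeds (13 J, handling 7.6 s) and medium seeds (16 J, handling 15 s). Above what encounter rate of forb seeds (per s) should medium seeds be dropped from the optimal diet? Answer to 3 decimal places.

Drop medium seeds once their profitability E₂/h₂ falls below the rate achievable on forb seeds alone: E₂/h₂ = λE₁/(1 + λh₁).
Solve for λ: λE₁h₂ = E₂(1 + λh₁) → λ(E₁h₂ − E₂h₁) = E₂ → λ = E₂/(E₁h₂ − E₂h₁).
λ = 16/(13×15 − 16×7.6) = 16/73.4 = 0.218 per s.

0.218 per s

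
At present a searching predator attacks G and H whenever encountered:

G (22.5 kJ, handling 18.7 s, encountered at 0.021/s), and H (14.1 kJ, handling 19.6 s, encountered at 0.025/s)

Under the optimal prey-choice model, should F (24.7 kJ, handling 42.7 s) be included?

Current rate: (0.021×22.5 + 0.025×14.1)/(1 + 0.021×18.7 + 0.025×19.6) = 0.4382 kJ/s.
Profitability of F: 24.7/42.7 = 0.5785 kJ/s.
Since 0.5785 > R, including F increases the long-run rate.

Yes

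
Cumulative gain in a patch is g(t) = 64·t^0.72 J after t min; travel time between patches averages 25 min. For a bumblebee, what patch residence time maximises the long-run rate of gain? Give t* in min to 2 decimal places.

Maximise g(t)/(T+t): set derivative to zero → g'(t)(T+t) = g(t).
g'(t) = 0.72·64·t^-0.28. Setting 0.72·64·t^-0.28 = 64·t^0.72/(25+t) gives 0.72(25+t) = t, so 0.28·t = 0.72×25.
t* = 0.72×25/0.28 = 64.29 min.

64.29 min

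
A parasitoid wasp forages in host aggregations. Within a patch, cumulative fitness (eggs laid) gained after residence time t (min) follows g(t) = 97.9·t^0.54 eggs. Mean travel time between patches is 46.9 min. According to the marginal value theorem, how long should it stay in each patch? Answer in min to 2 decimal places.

55.06 min

By the marginal value theorem, leave when the instantaneous gain rate g'(t) equals the habitat-wide average g(t)/(T + t).
g'(t) = 0.54·97.9·t^-0.46. Setting 0.54·97.9·t^-0.46 = 97.9·t^0.54/(46.9+t) gives 0.54(46.9+t) = t, so 0.46·t = 0.54×46.9.
t* = 0.54×46.9/0.46 = 55.06 min.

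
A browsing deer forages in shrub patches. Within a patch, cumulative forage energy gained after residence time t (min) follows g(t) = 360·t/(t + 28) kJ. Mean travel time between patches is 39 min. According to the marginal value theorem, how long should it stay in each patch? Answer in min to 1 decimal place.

33.0 min

Maximise g(t)/(T+t): set derivative to zero → g'(t)(T+t) = g(t).
g'(t) = 360·28/(t + 28)². Setting 360·28/(t+28)² = 360t/[(t+28)(39+t)] gives 28(39+t) = t(t+28), so t² = 28×39 = 1092.
t* = √1092 = 33.05 min.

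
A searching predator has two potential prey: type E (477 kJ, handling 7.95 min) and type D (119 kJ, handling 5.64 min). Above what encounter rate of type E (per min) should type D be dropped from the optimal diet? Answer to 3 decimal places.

The zero-one rule: include type D iff E₂/h₂ > λE₁/(1+λh₁). Equality gives the switch point.
λE₁h₂ = E₂ + λE₂h₁ ⇒ λ = E₂/(E₁h₂ − E₂h₁) = 119/(2690 − 946.1) = 0.06822 per min.

0.068 per min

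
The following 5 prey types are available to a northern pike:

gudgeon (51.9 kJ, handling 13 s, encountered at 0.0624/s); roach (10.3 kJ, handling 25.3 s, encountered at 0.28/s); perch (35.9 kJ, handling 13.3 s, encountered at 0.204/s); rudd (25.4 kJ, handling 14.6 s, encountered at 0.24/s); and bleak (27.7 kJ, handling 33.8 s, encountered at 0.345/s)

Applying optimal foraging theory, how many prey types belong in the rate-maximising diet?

Rank by E/h (kJ/s): gudgeon 3.99, perch 2.7, rudd 1.74, bleak 0.82, roach 0.407. Include each in turn until the next type's E/h falls below the running intake rate.
Rate on top 1: 1.788. perch: 2.7 > 1.788 → include.
Rate on top 2: 2.334. rudd: 1.74 < 2.334 → exclude; stop.
Optimal diet: gudgeon, perch — 2 of 5 types.

2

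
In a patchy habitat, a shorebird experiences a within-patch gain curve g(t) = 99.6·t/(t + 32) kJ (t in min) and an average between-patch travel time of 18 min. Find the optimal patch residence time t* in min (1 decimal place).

24.0 min

By the marginal value theorem, leave when the instantaneous gain rate g'(t) equals the habitat-wide average g(t)/(T + t).
g'(t) = 99.6·32/(t + 32)². Setting 99.6·32/(t+32)² = 99.6t/[(t+32)(18+t)] gives 32(18+t) = t(t+32), so t² = 32×18 = 576.
t* = √576 = 24 min.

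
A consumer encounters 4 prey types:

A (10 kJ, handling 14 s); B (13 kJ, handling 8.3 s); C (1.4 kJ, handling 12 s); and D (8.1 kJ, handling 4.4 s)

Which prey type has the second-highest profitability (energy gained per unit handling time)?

Profitability E/h (kJ/s): A = 10/14 = 0.714, B = 13/8.3 = 1.57, C = 1.4/12 = 0.117, D = 8.1/4.4 = 1.84.
Ranked: D > B > A > C.

B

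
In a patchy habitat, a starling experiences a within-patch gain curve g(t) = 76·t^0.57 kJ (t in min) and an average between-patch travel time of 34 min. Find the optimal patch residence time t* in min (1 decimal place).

By the marginal value theorem, leave when the instantaneous gain rate g'(t) equals the habitat-wide average g(t)/(T + t).
g'(t) = 0.57·76·t^-0.43. Setting 0.57·76·t^-0.43 = 76·t^0.57/(34+t) gives 0.57(34+t) = t, so 0.43·t = 0.57×34.
t* = 0.57×34/0.43 = 45.07 min.

45.1 min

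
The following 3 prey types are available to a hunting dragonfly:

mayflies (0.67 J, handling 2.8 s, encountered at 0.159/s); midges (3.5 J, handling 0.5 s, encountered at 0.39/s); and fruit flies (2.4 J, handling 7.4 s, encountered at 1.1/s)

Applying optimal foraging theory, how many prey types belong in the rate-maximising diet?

1

Profitabilities (E/h, J/s): midges 7, fruit flies 0.324, mayflies 0.239. Add prey in this order while the next type's profitability exceeds the intake rate on those already taken.
Rate on top 1: 1.142. fruit flies: 0.324 < 1.142 → exclude; stop.
Optimal diet: midges — 1 of 3 types.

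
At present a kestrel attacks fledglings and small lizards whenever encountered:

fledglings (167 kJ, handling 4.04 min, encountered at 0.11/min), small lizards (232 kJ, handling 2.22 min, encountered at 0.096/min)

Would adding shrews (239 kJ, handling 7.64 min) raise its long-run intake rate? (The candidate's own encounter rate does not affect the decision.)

Yes

Intake rate on the current diet: R = (0.11×167 + 0.096×232) / (1 + 0.11×4.04 + 0.096×2.22) = 40.64/1.658 = 24.52 kJ/min.
Profitability of shrews: 239/7.64 = 31.28 kJ/min.
31.28 > 24.52, so adding shrews raises the average — include it.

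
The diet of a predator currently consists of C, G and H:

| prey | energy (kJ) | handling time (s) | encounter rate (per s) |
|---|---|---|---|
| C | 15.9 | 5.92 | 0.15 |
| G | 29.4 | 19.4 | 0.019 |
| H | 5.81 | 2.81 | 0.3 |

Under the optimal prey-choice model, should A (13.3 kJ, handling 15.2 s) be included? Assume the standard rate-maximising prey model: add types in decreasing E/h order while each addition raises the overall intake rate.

Current rate: (0.15×15.9 + 0.019×29.4 + 0.3×5.81)/(1 + 0.15×5.92 + 0.019×19.4 + 0.3×2.81) = 1.512 kJ/s.
A: E/h = 13.3/15.2 = 0.875 kJ/s.
Since 0.875 < R, time spent handling A is better spent searching.

No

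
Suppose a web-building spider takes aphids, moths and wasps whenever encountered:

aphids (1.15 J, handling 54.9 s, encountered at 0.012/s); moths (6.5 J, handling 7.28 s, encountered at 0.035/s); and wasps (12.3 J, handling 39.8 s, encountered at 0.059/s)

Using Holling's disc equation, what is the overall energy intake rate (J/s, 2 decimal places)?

R = Σλ_iE_i / (1 + Σλ_ih_i)
Numerator: 0.012×1.15 + 0.035×6.5 + 0.059×12.3 = 0.967
Denominator: 1 + 0.012×54.9 + 0.035×7.28 + 0.059×39.8 = 4.262
R = 0.967/4.262 = 0.2269 J/s

0.23 J/s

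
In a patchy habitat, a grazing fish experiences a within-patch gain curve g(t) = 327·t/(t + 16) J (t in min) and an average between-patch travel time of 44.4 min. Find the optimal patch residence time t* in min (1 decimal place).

26.7 min

Maximise g(t)/(T+t): set derivative to zero → g'(t)(T+t) = g(t).
g'(t) = 327·16/(t + 16)². Setting 327·16/(t+16)² = 327t/[(t+16)(44.4+t)] gives 16(44.4+t) = t(t+16), so t² = 16×44.4 = 710.4.
t* = √710.4 = 26.65 min.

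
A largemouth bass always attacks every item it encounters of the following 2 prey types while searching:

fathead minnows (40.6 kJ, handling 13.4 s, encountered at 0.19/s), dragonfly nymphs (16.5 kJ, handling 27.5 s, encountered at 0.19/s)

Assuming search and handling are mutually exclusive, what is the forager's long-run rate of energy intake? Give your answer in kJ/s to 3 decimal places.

R = (0.19×40.6 + 0.19×16.5) / (1 + 0.19×13.4 + 0.19×27.5) = 10.85/8.771 = 1.237 kJ/s.

1.237 kJ/s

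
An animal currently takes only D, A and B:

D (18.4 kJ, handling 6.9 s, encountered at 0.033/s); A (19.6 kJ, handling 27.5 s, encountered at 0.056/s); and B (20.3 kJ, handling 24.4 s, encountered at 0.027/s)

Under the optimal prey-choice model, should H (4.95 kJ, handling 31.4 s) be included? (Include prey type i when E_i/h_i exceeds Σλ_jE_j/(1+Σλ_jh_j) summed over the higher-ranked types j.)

No

Current rate: (0.033×18.4 + 0.056×19.6 + 0.027×20.3)/(1 + 0.033×6.9 + 0.056×27.5 + 0.027×24.4) = 0.6575 kJ/s.
H: E/h = 4.95/31.4 = 0.1576 kJ/s.
Since 0.1576 < R, time spent handling H is better spent searching.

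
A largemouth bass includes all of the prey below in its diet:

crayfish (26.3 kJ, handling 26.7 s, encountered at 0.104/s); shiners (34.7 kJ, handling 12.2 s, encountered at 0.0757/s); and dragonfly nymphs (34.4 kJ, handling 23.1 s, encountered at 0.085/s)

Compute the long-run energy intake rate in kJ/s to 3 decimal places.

R = (0.104×26.3 + 0.0757×34.7 + 0.085×34.4) / (1 + 0.104×26.7 + 0.0757×12.2 + 0.085×23.1) = 8.286/6.664 = 1.243 kJ/s.

1.243 kJ/s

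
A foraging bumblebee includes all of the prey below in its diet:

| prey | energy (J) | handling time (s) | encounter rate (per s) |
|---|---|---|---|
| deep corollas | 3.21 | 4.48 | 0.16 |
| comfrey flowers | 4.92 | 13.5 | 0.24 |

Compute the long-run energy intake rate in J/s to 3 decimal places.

0.342 J/s

R = (0.16×3.21 + 0.24×4.92) / (1 + 0.16×4.48 + 0.24×13.5) = 1.694/4.957 = 0.3418 J/s.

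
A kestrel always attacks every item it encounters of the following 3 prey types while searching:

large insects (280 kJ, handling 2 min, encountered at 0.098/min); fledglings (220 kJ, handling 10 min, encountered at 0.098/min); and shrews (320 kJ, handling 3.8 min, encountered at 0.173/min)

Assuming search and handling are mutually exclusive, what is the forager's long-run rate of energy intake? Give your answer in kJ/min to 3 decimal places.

36.832 kJ/min

R = Σλ_iE_i / (1 + Σλ_ih_i)
Numerator: 0.098×280 + 0.098×220 + 0.173×320 = 104.4
Denominator: 1 + 0.098×2 + 0.098×10 + 0.173×3.8 = 2.833
R = 104.4/2.833 = 36.83 kJ/min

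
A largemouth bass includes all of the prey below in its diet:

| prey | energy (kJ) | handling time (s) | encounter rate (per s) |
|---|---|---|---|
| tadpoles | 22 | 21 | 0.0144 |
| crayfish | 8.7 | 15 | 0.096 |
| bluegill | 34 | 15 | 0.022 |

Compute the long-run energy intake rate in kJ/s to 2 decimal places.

R = Σλ_iE_i / (1 + Σλ_ih_i)
Numerator: 0.0144×22 + 0.096×8.7 + 0.022×34 = 1.9
Denominator: 1 + 0.0144×21 + 0.096×15 + 0.022×15 = 3.072
R = 1.9/3.072 = 0.6184 kJ/s

0.62 kJ/s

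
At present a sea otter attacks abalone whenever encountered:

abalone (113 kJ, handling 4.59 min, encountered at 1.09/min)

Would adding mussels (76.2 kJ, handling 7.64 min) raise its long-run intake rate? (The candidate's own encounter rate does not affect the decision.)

Intake rate on the current diet: R = (1.09×113) / (1 + 1.09×4.59) = 123.2/6.003 = 20.52 kJ/min.
mussels: E/h = 76.2/7.64 = 9.974 kJ/min.
9.974 < 20.52, so adding mussels would lower the average — exclude it.

No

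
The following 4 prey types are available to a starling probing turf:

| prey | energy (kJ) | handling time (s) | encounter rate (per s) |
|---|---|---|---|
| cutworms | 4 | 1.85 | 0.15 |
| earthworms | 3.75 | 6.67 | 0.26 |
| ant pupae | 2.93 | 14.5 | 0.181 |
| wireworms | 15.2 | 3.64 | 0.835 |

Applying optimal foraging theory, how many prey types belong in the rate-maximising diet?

Profitabilities (E/h, kJ/s): wireworms 4.18, cutworms 2.16, earthworms 0.562, ant pupae 0.202. Add prey in this order while the next type's profitability exceeds the intake rate on those already taken.
Rate on top 1: 3.142. cutworms: 2.16 < 3.142 → exclude; stop.
Optimal diet: wireworms — 1 of 4 types.

1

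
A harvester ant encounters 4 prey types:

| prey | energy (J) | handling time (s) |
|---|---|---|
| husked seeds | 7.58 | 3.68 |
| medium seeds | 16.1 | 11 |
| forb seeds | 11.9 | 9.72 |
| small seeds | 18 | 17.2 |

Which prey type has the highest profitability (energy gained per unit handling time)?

In descending order of E/h:
husked seeds: 7.58/3.68 = 2.06 J/s
medium seeds: 16.1/11 = 1.46 J/s
forb seeds: 11.9/9.72 = 1.22 J/s
small seeds: 18/17.2 = 1.05 J/s

husked seeds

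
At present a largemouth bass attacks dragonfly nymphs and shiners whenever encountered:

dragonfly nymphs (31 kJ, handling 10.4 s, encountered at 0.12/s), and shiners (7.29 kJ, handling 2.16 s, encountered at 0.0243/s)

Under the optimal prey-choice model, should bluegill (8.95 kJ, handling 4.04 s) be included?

Intake rate on the current diet: R = (0.12×31 + 0.0243×7.29) / (1 + 0.12×10.4 + 0.0243×2.16) = 3.897/2.3 = 1.694 kJ/s.
bluegill: E/h = 8.95/4.04 = 2.215 kJ/s.
2.215 > 1.694, so adding bluegill raises the average — include it.

Yes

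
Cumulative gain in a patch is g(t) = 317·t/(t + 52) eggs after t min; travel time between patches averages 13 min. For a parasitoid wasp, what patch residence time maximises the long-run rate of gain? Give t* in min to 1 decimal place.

Maximise g(t)/(T+t): set derivative to zero → g'(t)(T+t) = g(t).
g'(t) = 317·52/(t + 52)². Setting 317·52/(t+52)² = 317t/[(t+52)(13+t)] gives 52(13+t) = t(t+52), so t² = 52×13 = 676.
t* = √676 = 26 min.

26.0 min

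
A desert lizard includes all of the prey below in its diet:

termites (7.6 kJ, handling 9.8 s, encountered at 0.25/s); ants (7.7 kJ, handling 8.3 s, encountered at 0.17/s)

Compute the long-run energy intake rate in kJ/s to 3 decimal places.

0.660 kJ/s

Energy encountered per unit search time: 0.25×7.6 + 0.17×7.7 = 3.209 kJ/s.
Handling time per unit search time: 0.25×9.8 + 0.17×8.3 = 3.861.
Rate = 3.209/(1 + 3.861) = 0.6602 kJ/s.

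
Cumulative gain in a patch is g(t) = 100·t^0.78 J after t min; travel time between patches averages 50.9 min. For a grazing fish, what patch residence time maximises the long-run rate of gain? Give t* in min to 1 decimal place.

Optimal t* satisfies g'(t*) = g(t*)/(T + t*).
g'(t) = 0.78·100·t^-0.22. Setting 0.78·100·t^-0.22 = 100·t^0.78/(50.9+t) gives 0.78(50.9+t) = t, so 0.22·t = 0.78×50.9.
t* = 0.78×50.9/0.22 = 180.5 min.

180.5 min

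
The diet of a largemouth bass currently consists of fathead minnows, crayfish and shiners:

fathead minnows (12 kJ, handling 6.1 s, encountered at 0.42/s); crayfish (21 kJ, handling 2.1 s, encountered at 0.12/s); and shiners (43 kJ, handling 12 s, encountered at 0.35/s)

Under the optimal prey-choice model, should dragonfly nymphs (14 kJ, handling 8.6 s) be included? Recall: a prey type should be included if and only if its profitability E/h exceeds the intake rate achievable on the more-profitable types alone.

Intake rate on the current diet: R = (0.42×12 + 0.12×21 + 0.35×43) / (1 + 0.42×6.1 + 0.12×2.1 + 0.35×12) = 22.61/8.014 = 2.821 kJ/s.
dragonfly nymphs: E/h = 14/8.6 = 1.628 kJ/s.
Since 1.628 < R, time spent handling dragonfly nymphs is better spent searching.

No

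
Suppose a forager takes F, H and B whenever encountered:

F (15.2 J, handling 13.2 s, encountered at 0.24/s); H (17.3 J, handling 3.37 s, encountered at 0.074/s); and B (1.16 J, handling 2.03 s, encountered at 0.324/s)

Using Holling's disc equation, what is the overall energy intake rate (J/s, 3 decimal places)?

1.045 J/s

R = (0.24×15.2 + 0.074×17.3 + 0.324×1.16) / (1 + 0.24×13.2 + 0.074×3.37 + 0.324×2.03) = 5.304/5.075 = 1.045 J/s.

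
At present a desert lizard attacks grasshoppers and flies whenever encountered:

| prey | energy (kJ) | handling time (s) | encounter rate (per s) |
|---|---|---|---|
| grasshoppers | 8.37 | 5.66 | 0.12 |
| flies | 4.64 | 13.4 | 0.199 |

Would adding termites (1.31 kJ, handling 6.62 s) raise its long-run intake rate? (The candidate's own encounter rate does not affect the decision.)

No

Intake rate on the current diet: R = (0.12×8.37 + 0.199×4.64) / (1 + 0.12×5.66 + 0.199×13.4) = 1.928/4.346 = 0.4436 kJ/s.
Profitability of termites: 1.31/6.62 = 0.1979 kJ/s.
0.1979 < 0.4436, so adding termites would lower the average — exclude it.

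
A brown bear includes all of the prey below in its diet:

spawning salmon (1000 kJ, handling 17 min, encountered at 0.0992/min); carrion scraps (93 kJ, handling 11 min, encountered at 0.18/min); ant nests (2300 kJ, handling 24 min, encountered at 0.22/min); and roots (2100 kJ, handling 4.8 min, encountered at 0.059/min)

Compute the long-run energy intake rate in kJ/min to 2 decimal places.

R = (0.0992×1000 + 0.18×93 + 0.22×2300 + 0.059×2100) / (1 + 0.0992×17 + 0.18×11 + 0.22×24 + 0.059×4.8) = 745.8/10.23 = 72.91 kJ/min.

72.91 kJ/min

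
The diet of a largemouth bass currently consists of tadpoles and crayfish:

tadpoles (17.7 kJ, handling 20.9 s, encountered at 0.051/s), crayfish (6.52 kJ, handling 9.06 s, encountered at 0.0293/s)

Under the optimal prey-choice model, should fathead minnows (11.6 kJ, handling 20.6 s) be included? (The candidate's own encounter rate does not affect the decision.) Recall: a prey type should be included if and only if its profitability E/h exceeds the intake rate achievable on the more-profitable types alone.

Current rate: (0.051×17.7 + 0.0293×6.52)/(1 + 0.051×20.9 + 0.0293×9.06) = 0.4691 kJ/s.
Profitability of fathead minnows: 11.6/20.6 = 0.5631 kJ/s.
Since 0.5631 > R, including fathead minnows increases the long-run rate.

Yes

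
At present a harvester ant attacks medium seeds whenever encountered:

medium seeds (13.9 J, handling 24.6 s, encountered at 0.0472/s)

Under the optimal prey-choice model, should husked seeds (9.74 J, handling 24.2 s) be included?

Current rate: (0.0472×13.9)/(1 + 0.0472×24.6) = 0.3036 J/s.
Profitability of husked seeds: 9.74/24.2 = 0.4025 J/s.
Since 0.4025 > R, including husked seeds increases the long-run rate.

Yes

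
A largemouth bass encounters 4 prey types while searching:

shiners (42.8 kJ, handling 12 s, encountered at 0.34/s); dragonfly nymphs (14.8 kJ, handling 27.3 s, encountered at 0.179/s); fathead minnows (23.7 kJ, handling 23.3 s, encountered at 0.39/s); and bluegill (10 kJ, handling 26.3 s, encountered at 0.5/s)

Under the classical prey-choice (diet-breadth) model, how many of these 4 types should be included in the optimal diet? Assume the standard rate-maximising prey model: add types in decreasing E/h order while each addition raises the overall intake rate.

Rank by E/h (kJ/s): shiners 3.57, fathead minnows 1.02, dragonfly nymphs 0.542, bluegill 0.38. Include each in turn until the next type's E/h falls below the running intake rate.
Rate on top 1: 2.865. fathead minnows: 1.02 < 2.865 → exclude; stop.
Optimal diet: shiners — 1 of 4 types.

1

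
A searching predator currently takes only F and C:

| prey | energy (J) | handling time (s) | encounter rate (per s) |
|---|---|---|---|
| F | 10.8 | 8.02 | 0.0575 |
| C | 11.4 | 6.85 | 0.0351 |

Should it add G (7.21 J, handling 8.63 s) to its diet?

Yes

On F and C alone, R = ΣλE/(1+Σλh) = 1.021/1.702 = 0.6001 J/s.
G: E/h = 7.21/8.63 = 0.8355 J/s.
Since 0.8355 > R, including G increases the long-run rate.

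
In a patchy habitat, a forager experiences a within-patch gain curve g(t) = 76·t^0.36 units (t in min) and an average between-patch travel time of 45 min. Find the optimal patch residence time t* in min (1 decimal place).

25.3 min

Maximise g(t)/(T+t): set derivative to zero → g'(t)(T+t) = g(t).
g'(t) = 0.36·76·t^-0.64. Setting 0.36·76·t^-0.64 = 76·t^0.36/(45+t) gives 0.36(45+t) = t, so 0.64·t = 0.36×45.
t* = 0.36×45/0.64 = 25.31 min.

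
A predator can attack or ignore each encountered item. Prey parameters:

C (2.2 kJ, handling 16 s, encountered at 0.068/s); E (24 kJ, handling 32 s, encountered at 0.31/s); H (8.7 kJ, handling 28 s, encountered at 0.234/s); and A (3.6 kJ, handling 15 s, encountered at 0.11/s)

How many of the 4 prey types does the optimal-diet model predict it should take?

1

Profitabilities (E/h, kJ/s): E 0.75, H 0.311, A 0.24, C 0.138. Add prey in this order while the next type's profitability exceeds the intake rate on those already taken.
Rate on top 1: 0.6813. H: 0.311 < 0.6813 → exclude; stop.
Optimal diet: E — 1 of 4 types.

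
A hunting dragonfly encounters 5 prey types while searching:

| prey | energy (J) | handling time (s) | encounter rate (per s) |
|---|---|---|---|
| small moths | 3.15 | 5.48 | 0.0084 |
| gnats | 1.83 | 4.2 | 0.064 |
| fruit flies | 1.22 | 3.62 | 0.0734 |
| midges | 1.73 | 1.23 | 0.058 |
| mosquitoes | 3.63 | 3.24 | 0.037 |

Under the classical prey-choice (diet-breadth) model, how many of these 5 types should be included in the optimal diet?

Rank by E/h (J/s): midges 1.41, mosquitoes 1.12, small moths 0.575, gnats 0.436, fruit flies 0.337. Include each in turn until the next type's E/h falls below the running intake rate.
Rate on top 1: 0.09366. mosquitoes: 1.12 > 0.09366 → include.
Rate on top 2: 0.197. small moths: 0.575 > 0.197 → include.
Rate on top 3: 0.211. gnats: 0.436 > 0.211 → include.
Rate on top 4: 0.2511. fruit flies: 0.337 > 0.2511 → include.
Optimal diet: midges, mosquitoes, small moths, gnats, fruit flies — 5 of 5 types.

5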